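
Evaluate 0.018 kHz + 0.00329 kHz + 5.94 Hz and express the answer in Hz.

27.23 Hz

In Hz:
  0.018 kHz = 0.018 × 10³ Hz = 18
  0.00329 kHz = 0.00329 × 10³ Hz = 3.29
  5.94 Hz → 5.94
Sum: 18 + 3.29 + 5.94 = 27.23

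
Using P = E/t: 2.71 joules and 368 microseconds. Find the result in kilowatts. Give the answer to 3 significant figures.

(2.71) / (368 × 10^-6) = 0.0073641 × 10^6 W

7.36 kilowatts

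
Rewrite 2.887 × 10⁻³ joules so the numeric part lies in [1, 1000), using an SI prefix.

2.887 millijoules

= 2.887 × 10⁻³ joules; 10⁻³ is milli.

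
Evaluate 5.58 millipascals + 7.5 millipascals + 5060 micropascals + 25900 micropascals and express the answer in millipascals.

In millipascals:
  5.58 millipascals → 5.58
  7.5 millipascals → 7.5
  5060 micropascals = 5060 × 10⁻³ millipascals = 5.06
  25900 micropascals = 25900 × 10⁻³ millipascals = 25.9
Sum: 5.58 + 7.5 + 5.06 + 25.9 = 44.04

44.04 millipascals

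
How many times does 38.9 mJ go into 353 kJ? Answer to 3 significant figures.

9070000

(353 × 10³) / (38.9 × 10⁻³) = 9.075 × 10⁶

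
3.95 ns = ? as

nano = 10^-9, atto = 10^-18; factor is 10^9.
3.95 × 10^9 = 3950000000

3950000000 as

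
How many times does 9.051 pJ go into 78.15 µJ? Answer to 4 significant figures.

8634000

(78.15e-6) / (9.051e-12) = 8.6344e6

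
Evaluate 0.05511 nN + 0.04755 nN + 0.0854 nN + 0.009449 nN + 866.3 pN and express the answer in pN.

1063.809 pN

In pN:
  0.05511 nN = 0.05511e3 pN = 55.11
  0.04755 nN = 0.04755e3 pN = 47.55
  0.0854 nN = 0.0854e3 pN = 85.4
  0.009449 nN = 0.009449e3 pN = 9.449
  866.3 pN → 866.3
Sum: 55.11 + 47.55 + 85.4 + 9.449 + 866.3 = 1063.809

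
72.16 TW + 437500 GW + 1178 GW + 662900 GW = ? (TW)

In TW:
  72.16 TW → 72.16
  437500 GW = 437500 × 10⁻³ TW = 437.5
  1178 GW = 1178 × 10⁻³ TW = 1.178
  662900 GW = 662900 × 10⁻³ TW = 662.9
Sum: 72.16 + 437.5 + 1.178 + 662.9 = 1173.738

1173.738 TW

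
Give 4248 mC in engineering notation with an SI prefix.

= 4.248 C; mantissa already in [1, 1000).

4.248 C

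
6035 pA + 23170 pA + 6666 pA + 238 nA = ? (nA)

In nA:
  6035 pA = 6035 × 10^-3 nA = 6.035
  23170 pA = 23170 × 10^-3 nA = 23.17
  6666 pA = 6666 × 10^-3 nA = 6.666
  238 nA → 238
Sum: 6.035 + 23.17 + 6.666 + 238 = 273.871

273.871 nA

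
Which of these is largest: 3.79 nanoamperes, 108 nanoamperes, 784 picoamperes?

3.79 nanoamperes = 0.00000000379 amperes
108 nanoamperes = 0.000000108 amperes
784 picoamperes = 0.000000000784 amperes

108 nanoamperes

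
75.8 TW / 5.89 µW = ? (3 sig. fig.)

12900000000000000000

(75.8 × 10¹²) / (5.89 × 10⁻⁶) = 12.87 × 10¹⁸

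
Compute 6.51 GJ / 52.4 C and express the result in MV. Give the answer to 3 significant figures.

124 MV

(6.51 × 10^9) / (52.4) = 0.12424 × 10^9 V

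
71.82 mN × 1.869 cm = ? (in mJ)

71.82 × 10⁻³ × 1.869 × 10⁻² = 134.23158 × 10⁻⁵ J

1.3423158 mJ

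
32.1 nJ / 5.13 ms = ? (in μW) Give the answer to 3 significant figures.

(32.1 × 10^-9) / (5.13 × 10^-3) = 6.2573 × 10^-6 W

6.26 μW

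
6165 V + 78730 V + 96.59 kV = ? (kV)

181.485 kV

In kV:
  6165 V = 6165e-3 kV = 6.165
  78730 V = 78730e-3 kV = 78.73
  96.59 kV → 96.59
Sum: 6.165 + 78.73 + 96.59 = 181.485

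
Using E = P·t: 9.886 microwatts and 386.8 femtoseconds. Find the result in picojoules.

9.886 × 10^-6 × 386.8 × 10^-15 = 3823.9048 × 10^-21 J

0.0000038239048 picojoules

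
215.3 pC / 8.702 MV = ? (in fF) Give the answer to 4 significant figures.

0.02474 fF

(215.3e-12) / (8.702e6) = 24.7414e-18 F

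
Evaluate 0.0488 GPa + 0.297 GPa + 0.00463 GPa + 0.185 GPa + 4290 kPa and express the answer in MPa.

539.72 MPa

In MPa:
  0.0488 GPa = 0.0488 × 10³ MPa = 48.8
  0.297 GPa = 0.297 × 10³ MPa = 297
  0.00463 GPa = 0.00463 × 10³ MPa = 4.63
  0.185 GPa = 0.185 × 10³ MPa = 185
  4290 kPa = 4290 × 10⁻³ MPa = 4.29
Sum: 48.8 + 297 + 4.63 + 185 + 4.29 = 539.72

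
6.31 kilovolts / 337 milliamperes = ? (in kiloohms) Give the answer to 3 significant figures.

18.7 kiloohms

(6.31e3) / (337e-3) = 0.018724e6 Ω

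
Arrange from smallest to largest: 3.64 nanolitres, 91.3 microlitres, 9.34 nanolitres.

3.64 nanolitres < 9.34 nanolitres < 91.3 microlitres

3.64 nanolitres = 0.00000000364 litres
91.3 microlitres = 0.0000913 litres
9.34 nanolitres = 0.00000000934 litres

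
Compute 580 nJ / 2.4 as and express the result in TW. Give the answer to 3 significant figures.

0.242 TW

(580 × 10⁻⁹) / (2.4 × 10⁻¹⁸) = 241.67 × 10⁹ W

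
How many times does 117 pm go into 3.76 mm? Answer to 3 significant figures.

32100000

(3.76 × 10⁻³) / (117 × 10⁻¹²) = 0.03214 × 10⁹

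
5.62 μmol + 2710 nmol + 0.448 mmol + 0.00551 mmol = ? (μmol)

In μmol:
  5.62 μmol → 5.62
  2710 nmol = 2710 × 10⁻³ μmol = 2.71
  0.448 mmol = 0.448 × 10³ μmol = 448
  0.00551 mmol = 0.00551 × 10³ μmol = 5.51
Sum: 5.62 + 2.71 + 448 + 5.51 = 461.84

461.84 μmol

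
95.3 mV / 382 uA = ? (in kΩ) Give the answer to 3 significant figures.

(95.3e-3) / (382e-6) = 0.24948e3 Ω

0.249 kΩ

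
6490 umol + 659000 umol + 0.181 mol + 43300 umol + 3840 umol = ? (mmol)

893.63 mmol

In mmol:
  6490 umol = 6490e-3 mmol = 6.49
  659000 umol = 659000e-3 mmol = 659
  0.181 mol = 0.181e3 mmol = 181
  43300 umol = 43300e-3 mmol = 43.3
  3840 umol = 3840e-3 mmol = 3.84
Sum: 6.49 + 659 + 181 + 43.3 + 3.84 = 893.63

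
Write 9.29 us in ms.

0.00929 ms

micro = 10⁻⁶, milli = 10⁻³; factor is 10⁻³.
9.29 × 10⁻³ = 0.00929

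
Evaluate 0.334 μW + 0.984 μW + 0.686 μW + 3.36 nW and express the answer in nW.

2007.36 nW

In nW:
  0.334 μW = 0.334 × 10^3 nW = 334
  0.984 μW = 0.984 × 10^3 nW = 984
  0.686 μW = 0.686 × 10^3 nW = 686
  3.36 nW → 3.36
Sum: 334 + 984 + 686 + 3.36 = 2007.36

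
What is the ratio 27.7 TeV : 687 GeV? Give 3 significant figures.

40.3

(27.7 × 10¹²) / (687 × 10⁹) = 0.04032 × 10³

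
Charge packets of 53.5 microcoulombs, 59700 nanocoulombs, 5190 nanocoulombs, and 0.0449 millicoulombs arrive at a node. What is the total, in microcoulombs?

163.29 microcoulombs

In microcoulombs:
  53.5 microcoulombs → 53.5
  59700 nanocoulombs = 59700e-3 microcoulombs = 59.7
  5190 nanocoulombs = 5190e-3 microcoulombs = 5.19
  0.0449 millicoulombs = 0.0449e3 microcoulombs = 44.9
Sum: 53.5 + 59.7 + 5.19 + 44.9 = 163.29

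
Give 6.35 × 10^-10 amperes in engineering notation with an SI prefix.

635 picoamperes

= 635 × 10^-12 amperes; 10^-12 is pico.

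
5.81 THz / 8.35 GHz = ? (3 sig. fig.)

696

(5.81e12) / (8.35e9) = 0.6958e3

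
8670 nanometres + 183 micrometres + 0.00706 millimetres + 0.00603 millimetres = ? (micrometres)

In micrometres:
  8670 nanometres = 8670 × 10⁻³ micrometres = 8.67
  183 micrometres → 183
  0.00706 millimetres = 0.00706 × 10³ micrometres = 7.06
  0.00603 millimetres = 0.00603 × 10³ micrometres = 6.03
Sum: 8.67 + 183 + 7.06 + 6.03 = 204.76

204.76 micrometres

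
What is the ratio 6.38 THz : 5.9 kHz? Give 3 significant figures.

1080000000

(6.38 × 10^12) / (5.9 × 10^3) = 1.081 × 10^9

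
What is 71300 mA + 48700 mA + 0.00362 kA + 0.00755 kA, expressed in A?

131.17 A

In A:
  71300 mA = 71300e-3 A = 71.3
  48700 mA = 48700e-3 A = 48.7
  0.00362 kA = 0.00362e3 A = 3.62
  0.00755 kA = 0.00755e3 A = 7.55
Sum: 71.3 + 48.7 + 3.62 + 7.55 = 131.17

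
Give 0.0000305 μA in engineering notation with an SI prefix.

= 30.5 × 10^-12 A; 10^-12 is pico.

30.5 pA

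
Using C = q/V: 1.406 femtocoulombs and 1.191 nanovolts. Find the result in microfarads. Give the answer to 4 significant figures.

(1.406 × 10^-15) / (1.191 × 10^-9) = 1.18052 × 10^-6 F

1.181 microfarads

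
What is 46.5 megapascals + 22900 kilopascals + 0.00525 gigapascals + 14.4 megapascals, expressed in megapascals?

In megapascals:
  46.5 megapascals → 46.5
  22900 kilopascals = 22900 × 10^-3 megapascals = 22.9
  0.00525 gigapascals = 0.00525 × 10^3 megapascals = 5.25
  14.4 megapascals → 14.4
Sum: 46.5 + 22.9 + 5.25 + 14.4 = 89.05

89.05 megapascals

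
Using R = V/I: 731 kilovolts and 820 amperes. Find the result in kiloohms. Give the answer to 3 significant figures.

0.891 kiloohms

(731 × 10³) / (820) = 0.89146 × 10³ Ω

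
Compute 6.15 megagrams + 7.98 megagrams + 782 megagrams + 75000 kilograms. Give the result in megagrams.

In megagrams:
  6.15 megagrams → 6.15
  7.98 megagrams → 7.98
  782 megagrams → 782
  75000 kilograms = 75000e-3 megagrams = 75
Sum: 6.15 + 7.98 + 782 + 75 = 871.13

871.13 megagrams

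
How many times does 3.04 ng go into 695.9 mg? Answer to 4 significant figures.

(695.9e-3) / (3.04e-9) = 228.91e6

228900000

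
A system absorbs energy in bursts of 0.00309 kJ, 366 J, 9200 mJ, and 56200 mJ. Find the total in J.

434.49 J

In J:
  0.00309 kJ = 0.00309 × 10^3 J = 3.09
  366 J → 366
  9200 mJ = 9200 × 10^-3 J = 9.2
  56200 mJ = 56200 × 10^-3 J = 56.2
Sum: 3.09 + 366 + 9.2 + 56.2 = 434.49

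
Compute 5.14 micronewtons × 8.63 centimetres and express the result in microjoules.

5.14e-6 × 8.63e-2 = 44.3582e-8 J

0.443582 microjoules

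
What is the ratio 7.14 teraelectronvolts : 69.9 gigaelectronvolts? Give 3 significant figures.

(7.14e12) / (69.9e9) = 0.1021e3

102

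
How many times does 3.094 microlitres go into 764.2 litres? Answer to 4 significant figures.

247000000

(764.2) / (3.094 × 10^-6) = 246.99 × 10^6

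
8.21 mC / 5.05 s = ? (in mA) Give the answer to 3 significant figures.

1.63 mA

(8.21 × 10⁻³) / (5.05) = 1.6257 × 10⁻³ A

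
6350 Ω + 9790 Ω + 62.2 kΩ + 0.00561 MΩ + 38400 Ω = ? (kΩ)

122.35 kΩ

In kΩ:
  6350 Ω = 6350 × 10^-3 kΩ = 6.35
  9790 Ω = 9790 × 10^-3 kΩ = 9.79
  62.2 kΩ → 62.2
  0.00561 MΩ = 0.00561 × 10^3 kΩ = 5.61
  38400 Ω = 38400 × 10^-3 kΩ = 38.4
Sum: 6.35 + 9.79 + 62.2 + 5.61 + 38.4 = 122.35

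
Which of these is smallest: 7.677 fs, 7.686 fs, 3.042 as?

7.677 fs = 0.000000000000007677 s
7.686 fs = 0.000000000000007686 s
3.042 as = 0.000000000000000003042 s

3.042 as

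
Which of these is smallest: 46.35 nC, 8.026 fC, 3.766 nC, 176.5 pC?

46.35 nC = 0.00000004635 C
8.026 fC = 0.000000000000008026 C
3.766 nC = 0.000000003766 C
176.5 pC = 0.0000000001765 C

8.026 fC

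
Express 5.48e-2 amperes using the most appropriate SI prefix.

54.8 milliamperes

= 54.8e-3 amperes; 1e-3 is milli.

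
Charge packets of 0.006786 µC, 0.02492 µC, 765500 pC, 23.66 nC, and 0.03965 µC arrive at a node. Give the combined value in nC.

In nC:
  0.006786 µC = 0.006786 × 10^3 nC = 6.786
  0.02492 µC = 0.02492 × 10^3 nC = 24.92
  765500 pC = 765500 × 10^-3 nC = 765.5
  23.66 nC → 23.66
  0.03965 µC = 0.03965 × 10^3 nC = 39.65
Sum: 6.786 + 24.92 + 765.5 + 23.66 + 39.65 = 860.516

860.516 nC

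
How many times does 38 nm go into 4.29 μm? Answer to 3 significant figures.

113

(4.29 × 10⁻⁶) / (38 × 10⁻⁹) = 0.1129 × 10³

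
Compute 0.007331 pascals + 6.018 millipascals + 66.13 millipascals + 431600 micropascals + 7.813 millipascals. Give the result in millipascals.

In millipascals:
  0.007331 pascals = 0.007331 × 10^3 millipascals = 7.331
  6.018 millipascals → 6.018
  66.13 millipascals → 66.13
  431600 micropascals = 431600 × 10^-3 millipascals = 431.6
  7.813 millipascals → 7.813
Sum: 7.331 + 6.018 + 66.13 + 431.6 + 7.813 = 518.892

518.892 millipascals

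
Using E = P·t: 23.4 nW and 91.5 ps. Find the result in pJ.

23.4 × 10⁻⁹ × 91.5 × 10⁻¹² = 2141.1 × 10⁻²¹ J

0.0000021411 pJ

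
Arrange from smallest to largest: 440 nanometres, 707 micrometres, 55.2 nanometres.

55.2 nanometres < 440 nanometres < 707 micrometres

440 nanometres = 0.00000044 metres
707 micrometres = 0.000707 metres
55.2 nanometres = 0.0000000552 metres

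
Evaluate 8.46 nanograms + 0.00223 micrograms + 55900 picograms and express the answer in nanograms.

66.59 nanograms

In nanograms:
  8.46 nanograms → 8.46
  0.00223 micrograms = 0.00223 × 10^3 nanograms = 2.23
  55900 picograms = 55900 × 10^-3 nanograms = 55.9
Sum: 8.46 + 2.23 + 55.9 = 66.59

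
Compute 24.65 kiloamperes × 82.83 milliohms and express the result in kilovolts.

2.0417595 kilovolts

24.65 × 10³ × 82.83 × 10⁻³ = 2041.7595 V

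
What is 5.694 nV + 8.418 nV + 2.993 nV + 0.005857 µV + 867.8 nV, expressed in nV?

In nV:
  5.694 nV → 5.694
  8.418 nV → 8.418
  2.993 nV → 2.993
  0.005857 µV = 0.005857e3 nV = 5.857
  867.8 nV → 867.8
Sum: 5.694 + 8.418 + 2.993 + 5.857 + 867.8 = 890.762

890.762 nV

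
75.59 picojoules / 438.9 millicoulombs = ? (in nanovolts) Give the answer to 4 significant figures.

(75.59 × 10^-12) / (438.9 × 10^-3) = 0.172226 × 10^-9 V

0.1722 nanovolts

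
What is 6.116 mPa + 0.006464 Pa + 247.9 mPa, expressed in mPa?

In mPa:
  6.116 mPa → 6.116
  0.006464 Pa = 0.006464e3 mPa = 6.464
  247.9 mPa → 247.9
Sum: 6.116 + 6.464 + 247.9 = 260.48

260.48 mPa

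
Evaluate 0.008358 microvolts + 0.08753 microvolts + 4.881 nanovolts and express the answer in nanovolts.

In nanovolts:
  0.008358 microvolts = 0.008358e3 nanovolts = 8.358
  0.08753 microvolts = 0.08753e3 nanovolts = 87.53
  4.881 nanovolts → 4.881
Sum: 8.358 + 87.53 + 4.881 = 100.769

100.769 nanovolts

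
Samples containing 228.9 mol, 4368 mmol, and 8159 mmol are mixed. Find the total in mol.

In mol:
  228.9 mol → 228.9
  4368 mmol = 4368 × 10^-3 mol = 4.368
  8159 mmol = 8159 × 10^-3 mol = 8.159
Sum: 228.9 + 4.368 + 8.159 = 241.427

241.427 mol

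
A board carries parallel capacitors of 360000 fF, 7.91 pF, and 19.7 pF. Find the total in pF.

387.61 pF

In pF:
  360000 fF = 360000 × 10^-3 pF = 360
  7.91 pF → 7.91
  19.7 pF → 19.7
Sum: 360 + 7.91 + 19.7 = 387.61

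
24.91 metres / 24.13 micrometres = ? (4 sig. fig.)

(24.91) / (24.13e-6) = 1.0323e6

1032000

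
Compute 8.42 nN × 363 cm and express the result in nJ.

8.42e-9 × 363e-2 = 3056.46e-11 J

30.5646 nJ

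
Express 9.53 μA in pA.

micro = 1e-6, pico = 1e-12; factor is 1e6.
9.53 × 1e6 = 9530000

9530000 pA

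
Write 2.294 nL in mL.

0.000002294 mL

nano = 10⁻⁹, milli = 10⁻³; factor is 10⁻⁶.
2.294 × 10⁻⁶ = 0.000002294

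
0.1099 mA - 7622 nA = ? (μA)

102.278 μA

In μA:
  0.1099 mA = 0.1099 × 10³ μA = 109.9
  7622 nA = 7622 × 10⁻³ μA = 7.622
Difference: 109.9 - 7.622 = 102.278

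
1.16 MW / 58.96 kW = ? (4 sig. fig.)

19.67

(1.16e6) / (58.96e3) = 0.019674e3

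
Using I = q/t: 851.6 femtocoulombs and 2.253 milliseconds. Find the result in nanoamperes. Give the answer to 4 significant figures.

0.3780 nanoamperes

(851.6 × 10⁻¹⁵) / (2.253 × 10⁻³) = 377.985 × 10⁻¹² A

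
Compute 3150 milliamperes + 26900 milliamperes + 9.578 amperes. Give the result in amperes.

39.628 amperes

In amperes:
  3150 milliamperes = 3150 × 10⁻³ amperes = 3.15
  26900 milliamperes = 26900 × 10⁻³ amperes = 26.9
  9.578 amperes → 9.578
Sum: 3.15 + 26.9 + 9.578 = 39.628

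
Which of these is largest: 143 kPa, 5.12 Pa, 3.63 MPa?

143 kPa = 143000 Pa
5.12 Pa = 5.12 Pa
3.63 MPa = 3630000 Pa

3.63 MPa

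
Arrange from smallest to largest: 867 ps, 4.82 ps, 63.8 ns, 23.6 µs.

867 ps = 0.000000000867 s
4.82 ps = 0.00000000000482 s
63.8 ns = 0.0000000638 s
23.6 µs = 0.0000236 s

4.82 ps < 867 ps < 63.8 ns < 23.6 µs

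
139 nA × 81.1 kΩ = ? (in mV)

139 × 10^-9 × 81.1 × 10^3 = 11272.9 × 10^-6 V

11.2729 mV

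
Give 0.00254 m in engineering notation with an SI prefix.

2.54 mm

= 2.54 × 10^-3 m; 10^-3 is milli.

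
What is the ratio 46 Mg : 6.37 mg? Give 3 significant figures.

(46 × 10^6) / (6.37 × 10^-3) = 7.221 × 10^9

7220000000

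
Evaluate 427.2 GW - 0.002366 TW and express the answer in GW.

424.834 GW

In GW:
  427.2 GW → 427.2
  0.002366 TW = 0.002366 × 10^3 GW = 2.366
Difference: 427.2 - 2.366 = 424.834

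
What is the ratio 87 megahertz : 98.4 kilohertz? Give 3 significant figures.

884

(87 × 10^6) / (98.4 × 10^3) = 0.8841 × 10^3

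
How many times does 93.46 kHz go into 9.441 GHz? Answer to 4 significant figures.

(9.441e9) / (93.46e3) = 0.10102e6

101000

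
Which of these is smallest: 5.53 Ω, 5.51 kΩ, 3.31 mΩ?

3.31 mΩ

5.53 Ω = 5.53 Ω
5.51 kΩ = 5510 Ω
3.31 mΩ = 0.00331 Ω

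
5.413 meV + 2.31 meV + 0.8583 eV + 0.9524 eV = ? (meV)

1818.423 meV

In meV:
  5.413 meV → 5.413
  2.31 meV → 2.31
  0.8583 eV = 0.8583e3 meV = 858.3
  0.9524 eV = 0.9524e3 meV = 952.4
Sum: 5.413 + 2.31 + 858.3 + 952.4 = 1818.423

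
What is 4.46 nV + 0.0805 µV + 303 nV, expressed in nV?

387.96 nV

In nV:
  4.46 nV → 4.46
  0.0805 µV = 0.0805 × 10^3 nV = 80.5
  303 nV → 303
Sum: 4.46 + 80.5 + 303 = 387.96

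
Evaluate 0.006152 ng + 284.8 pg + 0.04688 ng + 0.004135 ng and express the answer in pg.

341.967 pg

In pg:
  0.006152 ng = 0.006152 × 10³ pg = 6.152
  284.8 pg → 284.8
  0.04688 ng = 0.04688 × 10³ pg = 46.88
  0.004135 ng = 0.004135 × 10³ pg = 4.135
Sum: 6.152 + 284.8 + 46.88 + 4.135 = 341.967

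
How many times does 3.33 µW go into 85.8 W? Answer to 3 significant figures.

25800000

(85.8) / (3.33 × 10^-6) = 25.77 × 10^6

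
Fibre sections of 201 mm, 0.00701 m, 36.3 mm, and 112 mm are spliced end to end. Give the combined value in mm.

In mm:
  201 mm → 201
  0.00701 m = 0.00701e3 mm = 7.01
  36.3 mm → 36.3
  112 mm → 112
Sum: 201 + 7.01 + 36.3 + 112 = 356.31

356.31 mm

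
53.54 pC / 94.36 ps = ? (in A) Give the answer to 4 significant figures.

0.5674 A

(53.54 × 10^-12) / (94.36 × 10^-12) = 0.567401 A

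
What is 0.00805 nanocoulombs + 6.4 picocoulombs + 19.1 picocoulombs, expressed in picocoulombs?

33.55 picocoulombs

In picocoulombs:
  0.00805 nanocoulombs = 0.00805 × 10^3 picocoulombs = 8.05
  6.4 picocoulombs → 6.4
  19.1 picocoulombs → 19.1
Sum: 8.05 + 6.4 + 19.1 = 33.55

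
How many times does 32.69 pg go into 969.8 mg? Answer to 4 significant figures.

29670000000

(969.8 × 10^-3) / (32.69 × 10^-12) = 29.667 × 10^9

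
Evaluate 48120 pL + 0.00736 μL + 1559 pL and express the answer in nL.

In nL:
  48120 pL = 48120 × 10^-3 nL = 48.12
  0.00736 μL = 0.00736 × 10^3 nL = 7.36
  1559 pL = 1559 × 10^-3 nL = 1.559
Sum: 48.12 + 7.36 + 1.559 = 57.039

57.039 nL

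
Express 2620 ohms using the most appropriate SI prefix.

= 2.62 × 10^3 ohms; 10^3 is kilo.

2.62 kiloohms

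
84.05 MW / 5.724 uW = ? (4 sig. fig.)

(84.05e6) / (5.724e-6) = 14.684e12

14680000000000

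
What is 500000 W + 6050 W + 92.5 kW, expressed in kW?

598.55 kW

In kW:
  500000 W = 500000 × 10^-3 kW = 500
  6050 W = 6050 × 10^-3 kW = 6.05
  92.5 kW → 92.5
Sum: 500 + 6.05 + 92.5 = 598.55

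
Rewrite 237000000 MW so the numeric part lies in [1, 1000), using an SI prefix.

237 TW

= 237e12 W; 1e12 is tera.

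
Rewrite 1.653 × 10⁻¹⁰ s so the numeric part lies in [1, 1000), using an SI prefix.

= 165.3 × 10⁻¹² s; 10⁻¹² is pico.

165.3 ps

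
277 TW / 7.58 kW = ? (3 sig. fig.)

36500000000

(277 × 10^12) / (7.58 × 10^3) = 36.54 × 10^9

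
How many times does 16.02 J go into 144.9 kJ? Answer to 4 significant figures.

9045

(144.9 × 10³) / (16.02) = 9.0449 × 10³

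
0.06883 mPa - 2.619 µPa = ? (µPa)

66.211 µPa

In µPa:
  0.06883 mPa = 0.06883e3 µPa = 68.83
  2.619 µPa → 2.619
Difference: 68.83 - 2.619 = 66.211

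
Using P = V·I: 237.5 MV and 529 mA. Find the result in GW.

237.5 × 10^6 × 529 × 10^-3 = 125637.5 × 10^3 W

0.1256375 GW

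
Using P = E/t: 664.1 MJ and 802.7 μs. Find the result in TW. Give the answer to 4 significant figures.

0.8273 TW

(664.1 × 10^6) / (802.7 × 10^-6) = 0.827333 × 10^12 W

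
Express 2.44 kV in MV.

0.00244 MV

kilo = 10³, mega = 10⁶; factor is 10⁻³.
2.44 × 10⁻³ = 0.00244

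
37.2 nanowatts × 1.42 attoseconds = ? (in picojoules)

37.2e-9 × 1.42e-18 = 52.824e-27 J

0.000000000000052824 picojoules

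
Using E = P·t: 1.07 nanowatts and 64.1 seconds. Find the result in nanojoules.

1.07 × 10^-9 × 64.1 = 68.587 × 10^-9 J

68.587 nanojoules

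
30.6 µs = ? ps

30600000 ps

micro = 10^-6, pico = 10^-12; factor is 10^6.
30.6 × 10^6 = 30600000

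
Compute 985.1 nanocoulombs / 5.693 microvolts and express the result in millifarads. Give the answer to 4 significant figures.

173.0 millifarads

(985.1 × 10⁻⁹) / (5.693 × 10⁻⁶) = 173.037 × 10⁻³ F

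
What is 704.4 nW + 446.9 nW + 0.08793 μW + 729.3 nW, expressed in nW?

1968.53 nW

In nW:
  704.4 nW → 704.4
  446.9 nW → 446.9
  0.08793 μW = 0.08793 × 10³ nW = 87.93
  729.3 nW → 729.3
Sum: 704.4 + 446.9 + 87.93 + 729.3 = 1968.53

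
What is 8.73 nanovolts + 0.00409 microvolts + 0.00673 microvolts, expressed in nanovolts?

In nanovolts:
  8.73 nanovolts → 8.73
  0.00409 microvolts = 0.00409 × 10³ nanovolts = 4.09
  0.00673 microvolts = 0.00673 × 10³ nanovolts = 6.73
Sum: 8.73 + 4.09 + 6.73 = 19.55

19.55 nanovolts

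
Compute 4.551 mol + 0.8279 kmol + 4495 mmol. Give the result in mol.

836.946 mol

In mol:
  4.551 mol → 4.551
  0.8279 kmol = 0.8279 × 10³ mol = 827.9
  4495 mmol = 4495 × 10⁻³ mol = 4.495
Sum: 4.551 + 827.9 + 4.495 = 836.946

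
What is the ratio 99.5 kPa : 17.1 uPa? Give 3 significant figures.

(99.5 × 10³) / (17.1 × 10⁻⁶) = 5.819 × 10⁹

5820000000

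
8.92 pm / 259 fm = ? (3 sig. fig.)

(8.92e-12) / (259e-15) = 0.03444e3

34.4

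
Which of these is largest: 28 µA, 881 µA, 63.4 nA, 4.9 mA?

28 µA = 0.000028 A
881 µA = 0.000881 A
63.4 nA = 0.0000000634 A
4.9 mA = 0.0049 A

4.9 mA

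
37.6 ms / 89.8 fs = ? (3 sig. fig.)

419000000000

(37.6e-3) / (89.8e-15) = 0.4187e12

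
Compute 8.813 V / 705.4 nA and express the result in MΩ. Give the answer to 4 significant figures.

12.49 MΩ

(8.813) / (705.4 × 10^-9) = 0.0124936 × 10^9 Ω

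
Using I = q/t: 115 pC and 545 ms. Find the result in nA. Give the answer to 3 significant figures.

(115 × 10⁻¹²) / (545 × 10⁻³) = 0.21101 × 10⁻⁹ A

0.211 nA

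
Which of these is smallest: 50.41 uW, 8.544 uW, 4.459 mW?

8.544 uW

50.41 uW = 0.00005041 W
8.544 uW = 0.000008544 W
4.459 mW = 0.004459 W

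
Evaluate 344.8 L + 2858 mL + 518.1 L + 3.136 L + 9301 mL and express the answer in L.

878.195 L

In L:
  344.8 L → 344.8
  2858 mL = 2858 × 10^-3 L = 2.858
  518.1 L → 518.1
  3.136 L → 3.136
  9301 mL = 9301 × 10^-3 L = 9.301
Sum: 344.8 + 2.858 + 518.1 + 3.136 + 9.301 = 878.195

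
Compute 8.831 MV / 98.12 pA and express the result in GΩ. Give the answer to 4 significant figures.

(8.831 × 10⁶) / (98.12 × 10⁻¹²) = 0.090002 × 10¹⁸ Ω

90000000 GΩ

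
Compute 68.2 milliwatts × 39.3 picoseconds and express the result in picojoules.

68.2 × 10⁻³ × 39.3 × 10⁻¹² = 2680.26 × 10⁻¹⁵ J

2.68026 picojoules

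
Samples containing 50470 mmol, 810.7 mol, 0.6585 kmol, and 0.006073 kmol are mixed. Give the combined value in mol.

1525.743 mol

In mol:
  50470 mmol = 50470e-3 mol = 50.47
  810.7 mol → 810.7
  0.6585 kmol = 0.6585e3 mol = 658.5
  0.006073 kmol = 0.006073e3 mol = 6.073
Sum: 50.47 + 810.7 + 658.5 + 6.073 = 1525.743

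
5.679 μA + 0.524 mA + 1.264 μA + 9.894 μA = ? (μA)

540.837 μA

In μA:
  5.679 μA → 5.679
  0.524 mA = 0.524e3 μA = 524
  1.264 μA → 1.264
  9.894 μA → 9.894
Sum: 5.679 + 524 + 1.264 + 9.894 = 540.837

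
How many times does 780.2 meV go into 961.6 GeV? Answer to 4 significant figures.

1233000000000

(961.6e9) / (780.2e-3) = 1.2325e12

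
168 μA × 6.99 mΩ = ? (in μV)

168e-6 × 6.99e-3 = 1174.32e-9 V

1.17432 μV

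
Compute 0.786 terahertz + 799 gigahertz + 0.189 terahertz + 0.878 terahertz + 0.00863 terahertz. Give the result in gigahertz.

2660.63 gigahertz

In gigahertz:
  0.786 terahertz = 0.786 × 10³ gigahertz = 786
  799 gigahertz → 799
  0.189 terahertz = 0.189 × 10³ gigahertz = 189
  0.878 terahertz = 0.878 × 10³ gigahertz = 878
  0.00863 terahertz = 0.00863 × 10³ gigahertz = 8.63
Sum: 786 + 799 + 189 + 878 + 8.63 = 2660.63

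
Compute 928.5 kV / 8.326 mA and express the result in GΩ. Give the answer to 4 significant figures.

(928.5e3) / (8.326e-3) = 111.518e6 Ω

0.1115 GΩ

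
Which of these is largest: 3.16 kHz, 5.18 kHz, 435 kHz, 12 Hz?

3.16 kHz = 3160 Hz
5.18 kHz = 5180 Hz
435 kHz = 435000 Hz
12 Hz = 12 Hz

435 kHz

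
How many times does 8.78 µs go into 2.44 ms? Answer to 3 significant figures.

(2.44e-3) / (8.78e-6) = 0.2779e3

278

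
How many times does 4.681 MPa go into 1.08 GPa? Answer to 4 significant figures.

(1.08 × 10^9) / (4.681 × 10^6) = 0.23072 × 10^3

230.7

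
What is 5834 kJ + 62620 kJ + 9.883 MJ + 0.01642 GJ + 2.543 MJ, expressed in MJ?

In MJ:
  5834 kJ = 5834e-3 MJ = 5.834
  62620 kJ = 62620e-3 MJ = 62.62
  9.883 MJ → 9.883
  0.01642 GJ = 0.01642e3 MJ = 16.42
  2.543 MJ → 2.543
Sum: 5.834 + 62.62 + 9.883 + 16.42 + 2.543 = 97.3

97.3 MJ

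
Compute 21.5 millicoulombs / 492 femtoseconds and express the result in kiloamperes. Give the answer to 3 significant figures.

(21.5e-3) / (492e-15) = 0.043699e12 A

43700000 kiloamperes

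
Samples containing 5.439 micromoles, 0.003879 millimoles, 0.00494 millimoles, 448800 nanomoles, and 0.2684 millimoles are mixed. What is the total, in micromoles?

731.458 micromoles

In micromoles:
  5.439 micromoles → 5.439
  0.003879 millimoles = 0.003879 × 10^3 micromoles = 3.879
  0.00494 millimoles = 0.00494 × 10^3 micromoles = 4.94
  448800 nanomoles = 448800 × 10^-3 micromoles = 448.8
  0.2684 millimoles = 0.2684 × 10^3 micromoles = 268.4
Sum: 5.439 + 3.879 + 4.94 + 448.8 + 268.4 = 731.458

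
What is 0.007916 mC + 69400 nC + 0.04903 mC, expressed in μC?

In μC:
  0.007916 mC = 0.007916 × 10³ μC = 7.916
  69400 nC = 69400 × 10⁻³ μC = 69.4
  0.04903 mC = 0.04903 × 10³ μC = 49.03
Sum: 7.916 + 69.4 + 49.03 = 126.346

126.346 μC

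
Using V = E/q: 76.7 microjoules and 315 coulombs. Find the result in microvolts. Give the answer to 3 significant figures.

(76.7 × 10⁻⁶) / (315) = 0.24349 × 10⁻⁶ V

0.243 microvolts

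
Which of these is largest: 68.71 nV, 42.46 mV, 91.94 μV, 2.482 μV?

68.71 nV = 0.00000006871 V
42.46 mV = 0.04246 V
91.94 μV = 0.00009194 V
2.482 μV = 0.000002482 V

42.46 mV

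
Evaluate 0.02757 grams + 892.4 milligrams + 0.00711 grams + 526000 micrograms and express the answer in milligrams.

1453.08 milligrams

In milligrams:
  0.02757 grams = 0.02757e3 milligrams = 27.57
  892.4 milligrams → 892.4
  0.00711 grams = 0.00711e3 milligrams = 7.11
  526000 micrograms = 526000e-3 milligrams = 526
Sum: 27.57 + 892.4 + 7.11 + 526 = 1453.08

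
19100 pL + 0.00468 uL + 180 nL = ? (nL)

In nL:
  19100 pL = 19100 × 10⁻³ nL = 19.1
  0.00468 uL = 0.00468 × 10³ nL = 4.68
  180 nL → 180
Sum: 19.1 + 4.68 + 180 = 203.78

203.78 nL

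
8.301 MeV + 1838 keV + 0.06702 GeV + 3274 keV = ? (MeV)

80.433 MeV

In MeV:
  8.301 MeV → 8.301
  1838 keV = 1838 × 10⁻³ MeV = 1.838
  0.06702 GeV = 0.06702 × 10³ MeV = 67.02
  3274 keV = 3274 × 10⁻³ MeV = 3.274
Sum: 8.301 + 1.838 + 67.02 + 3.274 = 80.433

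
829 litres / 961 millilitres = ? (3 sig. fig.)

(829) / (961e-3) = 0.8626e3

863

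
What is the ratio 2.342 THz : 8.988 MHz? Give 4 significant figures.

(2.342 × 10¹²) / (8.988 × 10⁶) = 0.26057 × 10⁶

260600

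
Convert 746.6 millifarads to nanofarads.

milli = 10^-3, nano = 10^-9; factor is 10^6.
746.6 × 10^6 = 746600000

746600000 nanofarads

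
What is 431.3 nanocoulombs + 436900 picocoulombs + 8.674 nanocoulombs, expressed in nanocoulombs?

876.874 nanocoulombs

In nanocoulombs:
  431.3 nanocoulombs → 431.3
  436900 picocoulombs = 436900e-3 nanocoulombs = 436.9
  8.674 nanocoulombs → 8.674
Sum: 431.3 + 436.9 + 8.674 = 876.874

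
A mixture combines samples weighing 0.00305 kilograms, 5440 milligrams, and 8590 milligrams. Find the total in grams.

In grams:
  0.00305 kilograms = 0.00305 × 10^3 grams = 3.05
  5440 milligrams = 5440 × 10^-3 grams = 5.44
  8590 milligrams = 8590 × 10^-3 grams = 8.59
Sum: 3.05 + 5.44 + 8.59 = 17.08

17.08 grams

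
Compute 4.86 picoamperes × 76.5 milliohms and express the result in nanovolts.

0.00037179 nanovolts

4.86 × 10⁻¹² × 76.5 × 10⁻³ = 371.79 × 10⁻¹⁵ V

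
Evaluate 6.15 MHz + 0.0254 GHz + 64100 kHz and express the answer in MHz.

95.65 MHz

In MHz:
  6.15 MHz → 6.15
  0.0254 GHz = 0.0254e3 MHz = 25.4
  64100 kHz = 64100e-3 MHz = 64.1
Sum: 6.15 + 25.4 + 64.1 = 95.65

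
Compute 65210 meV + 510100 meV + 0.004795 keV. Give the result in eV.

580.105 eV

In eV:
  65210 meV = 65210 × 10^-3 eV = 65.21
  510100 meV = 510100 × 10^-3 eV = 510.1
  0.004795 keV = 0.004795 × 10^3 eV = 4.795
Sum: 65.21 + 510.1 + 4.795 = 580.105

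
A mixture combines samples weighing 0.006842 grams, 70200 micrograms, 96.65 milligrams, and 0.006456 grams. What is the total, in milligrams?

180.148 milligrams

In milligrams:
  0.006842 grams = 0.006842 × 10³ milligrams = 6.842
  70200 micrograms = 70200 × 10⁻³ milligrams = 70.2
  96.65 milligrams → 96.65
  0.006456 grams = 0.006456 × 10³ milligrams = 6.456
Sum: 6.842 + 70.2 + 96.65 + 6.456 = 180.148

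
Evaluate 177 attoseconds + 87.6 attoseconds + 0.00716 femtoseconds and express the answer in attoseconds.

In attoseconds:
  177 attoseconds → 177
  87.6 attoseconds → 87.6
  0.00716 femtoseconds = 0.00716e3 attoseconds = 7.16
Sum: 177 + 87.6 + 7.16 = 271.76

271.76 attoseconds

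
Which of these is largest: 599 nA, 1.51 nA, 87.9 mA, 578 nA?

599 nA = 0.000000599 A
1.51 nA = 0.00000000151 A
87.9 mA = 0.0879 A
578 nA = 0.000000578 A

87.9 mA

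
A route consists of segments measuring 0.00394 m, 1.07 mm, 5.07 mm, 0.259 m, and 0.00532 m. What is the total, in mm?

274.4 mm

In mm:
  0.00394 m = 0.00394e3 mm = 3.94
  1.07 mm → 1.07
  5.07 mm → 5.07
  0.259 m = 0.259e3 mm = 259
  0.00532 m = 0.00532e3 mm = 5.32
Sum: 3.94 + 1.07 + 5.07 + 259 + 5.32 = 274.4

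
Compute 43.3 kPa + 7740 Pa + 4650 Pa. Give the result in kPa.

55.69 kPa

In kPa:
  43.3 kPa → 43.3
  7740 Pa = 7740 × 10^-3 kPa = 7.74
  4650 Pa = 4650 × 10^-3 kPa = 4.65
Sum: 43.3 + 7.74 + 4.65 = 55.69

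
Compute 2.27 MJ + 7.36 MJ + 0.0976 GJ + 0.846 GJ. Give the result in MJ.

953.23 MJ

In MJ:
  2.27 MJ → 2.27
  7.36 MJ → 7.36
  0.0976 GJ = 0.0976 × 10^3 MJ = 97.6
  0.846 GJ = 0.846 × 10^3 MJ = 846
Sum: 2.27 + 7.36 + 97.6 + 846 = 953.23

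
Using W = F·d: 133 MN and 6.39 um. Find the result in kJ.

133 × 10⁶ × 6.39 × 10⁻⁶ = 849.87 J

0.84987 kJ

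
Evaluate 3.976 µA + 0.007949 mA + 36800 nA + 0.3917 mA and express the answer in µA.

In µA:
  3.976 µA → 3.976
  0.007949 mA = 0.007949 × 10³ µA = 7.949
  36800 nA = 36800 × 10⁻³ µA = 36.8
  0.3917 mA = 0.3917 × 10³ µA = 391.7
Sum: 3.976 + 7.949 + 36.8 + 391.7 = 440.425

440.425 µA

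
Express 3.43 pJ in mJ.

pico = 1e-12, milli = 1e-3; factor is 1e-9.
3.43 × 1e-9 = 0.00000000343

0.00000000343 mJ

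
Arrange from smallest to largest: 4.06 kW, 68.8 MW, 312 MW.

4.06 kW < 68.8 MW < 312 MW

4.06 kW = 4060 W
68.8 MW = 68800000 W
312 MW = 312000000 W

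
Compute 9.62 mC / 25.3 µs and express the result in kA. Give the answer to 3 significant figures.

(9.62 × 10^-3) / (25.3 × 10^-6) = 0.38024 × 10^3 A

0.380 kA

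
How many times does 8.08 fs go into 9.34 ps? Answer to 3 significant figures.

(9.34 × 10⁻¹²) / (8.08 × 10⁻¹⁵) = 1.156 × 10³

1160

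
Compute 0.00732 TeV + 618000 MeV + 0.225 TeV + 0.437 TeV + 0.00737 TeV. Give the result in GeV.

1294.69 GeV

In GeV:
  0.00732 TeV = 0.00732e3 GeV = 7.32
  618000 MeV = 618000e-3 GeV = 618
  0.225 TeV = 0.225e3 GeV = 225
  0.437 TeV = 0.437e3 GeV = 437
  0.00737 TeV = 0.00737e3 GeV = 7.37
Sum: 7.32 + 618 + 225 + 437 + 7.37 = 1294.69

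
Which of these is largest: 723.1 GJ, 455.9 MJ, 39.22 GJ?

723.1 GJ

723.1 GJ = 723100000000 J
455.9 MJ = 455900000 J
39.22 GJ = 39220000000 J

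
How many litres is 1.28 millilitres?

milli = 10^-3, (no prefix) = 10^0; factor is 10^-3.
1.28 × 10^-3 = 0.00128

0.00128 litres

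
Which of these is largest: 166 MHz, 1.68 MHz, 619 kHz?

166 MHz

166 MHz = 166000000 Hz
1.68 MHz = 1680000 Hz
619 kHz = 619000 Hz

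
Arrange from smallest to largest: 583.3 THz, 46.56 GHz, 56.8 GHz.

46.56 GHz < 56.8 GHz < 583.3 THz

583.3 THz = 583300000000000 Hz
46.56 GHz = 46560000000 Hz
56.8 GHz = 56800000000 Hz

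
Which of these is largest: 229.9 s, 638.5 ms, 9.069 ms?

229.9 s = 229.9 s
638.5 ms = 0.6385 s
9.069 ms = 0.009069 s

229.9 s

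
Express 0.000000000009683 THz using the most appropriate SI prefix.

9.683 Hz

= 9.683 Hz; mantissa already in [1, 1000).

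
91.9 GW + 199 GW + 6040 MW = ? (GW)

In GW:
  91.9 GW → 91.9
  199 GW → 199
  6040 MW = 6040 × 10⁻³ GW = 6.04
Sum: 91.9 + 199 + 6.04 = 296.94

296.94 GW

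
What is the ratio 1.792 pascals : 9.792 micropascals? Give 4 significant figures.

183000

(1.792) / (9.792 × 10⁻⁶) = 0.18301 × 10⁶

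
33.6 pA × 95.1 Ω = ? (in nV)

33.6 × 10⁻¹² × 95.1 = 3195.36 × 10⁻¹² V

3.19536 nV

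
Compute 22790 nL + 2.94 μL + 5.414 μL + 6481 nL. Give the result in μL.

37.625 μL

In μL:
  22790 nL = 22790 × 10⁻³ μL = 22.79
  2.94 μL → 2.94
  5.414 μL → 5.414
  6481 nL = 6481 × 10⁻³ μL = 6.481
Sum: 22.79 + 2.94 + 5.414 + 6.481 = 37.625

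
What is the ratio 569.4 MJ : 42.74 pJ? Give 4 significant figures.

13320000000000000000

(569.4 × 10⁶) / (42.74 × 10⁻¹²) = 13.322 × 10¹⁸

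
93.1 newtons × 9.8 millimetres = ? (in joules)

0.91238 joules

93.1 × 9.8 × 10^-3 = 912.38 × 10^-3 J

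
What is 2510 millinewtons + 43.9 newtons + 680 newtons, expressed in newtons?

In newtons:
  2510 millinewtons = 2510e-3 newtons = 2.51
  43.9 newtons → 43.9
  680 newtons → 680
Sum: 2.51 + 43.9 + 680 = 726.41

726.41 newtons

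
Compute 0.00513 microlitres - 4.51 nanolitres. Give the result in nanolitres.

In nanolitres:
  0.00513 microlitres = 0.00513 × 10³ nanolitres = 5.13
  4.51 nanolitres → 4.51
Difference: 5.13 - 4.51 = 0.62

0.62 nanolitres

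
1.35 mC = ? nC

1350000 nC

milli = 1e-3, nano = 1e-9; factor is 1e6.
1.35 × 1e6 = 1350000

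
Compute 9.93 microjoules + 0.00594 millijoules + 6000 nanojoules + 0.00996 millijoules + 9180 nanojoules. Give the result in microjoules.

41.01 microjoules

In microjoules:
  9.93 microjoules → 9.93
  0.00594 millijoules = 0.00594 × 10³ microjoules = 5.94
  6000 nanojoules = 6000 × 10⁻³ microjoules = 6
  0.00996 millijoules = 0.00996 × 10³ microjoules = 9.96
  9180 nanojoules = 9180 × 10⁻³ microjoules = 9.18
Sum: 9.93 + 5.94 + 6 + 9.96 + 9.18 = 41.01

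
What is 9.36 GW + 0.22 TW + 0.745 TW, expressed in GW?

In GW:
  9.36 GW → 9.36
  0.22 TW = 0.22 × 10^3 GW = 220
  0.745 TW = 0.745 × 10^3 GW = 745
Sum: 9.36 + 220 + 745 = 974.36

974.36 GW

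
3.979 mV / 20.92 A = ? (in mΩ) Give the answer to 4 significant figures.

(3.979 × 10^-3) / (20.92) = 0.190201 × 10^-3 Ω

0.1902 mΩ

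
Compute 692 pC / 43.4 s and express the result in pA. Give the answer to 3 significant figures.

(692 × 10⁻¹²) / (43.4) = 15.945 × 10⁻¹² A

15.9 pA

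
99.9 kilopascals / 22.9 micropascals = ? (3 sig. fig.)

4360000000

(99.9 × 10^3) / (22.9 × 10^-6) = 4.362 × 10^9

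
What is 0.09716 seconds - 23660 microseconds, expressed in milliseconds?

In milliseconds:
  0.09716 seconds = 0.09716 × 10³ milliseconds = 97.16
  23660 microseconds = 23660 × 10⁻³ milliseconds = 23.66
Difference: 97.16 - 23.66 = 73.5

73.5 milliseconds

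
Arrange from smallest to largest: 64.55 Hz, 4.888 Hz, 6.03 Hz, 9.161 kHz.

4.888 Hz < 6.03 Hz < 64.55 Hz < 9.161 kHz

64.55 Hz = 64.55 Hz
4.888 Hz = 4.888 Hz
6.03 Hz = 6.03 Hz
9.161 kHz = 9161 Hz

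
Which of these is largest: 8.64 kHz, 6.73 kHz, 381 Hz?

8.64 kHz

8.64 kHz = 8640 Hz
6.73 kHz = 6730 Hz
381 Hz = 381 Hz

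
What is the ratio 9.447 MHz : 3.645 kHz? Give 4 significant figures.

2592

(9.447e6) / (3.645e3) = 2.5918e3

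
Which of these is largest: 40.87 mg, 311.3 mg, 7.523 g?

7.523 g

40.87 mg = 0.04087 g
311.3 mg = 0.3113 g
7.523 g = 7.523 g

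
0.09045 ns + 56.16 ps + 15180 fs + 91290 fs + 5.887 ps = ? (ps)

In ps:
  0.09045 ns = 0.09045 × 10^3 ps = 90.45
  56.16 ps → 56.16
  15180 fs = 15180 × 10^-3 ps = 15.18
  91290 fs = 91290 × 10^-3 ps = 91.29
  5.887 ps → 5.887
Sum: 90.45 + 56.16 + 15.18 + 91.29 + 5.887 = 258.967

258.967 ps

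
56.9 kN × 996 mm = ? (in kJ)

56.6724 kJ

56.9e3 × 996e-3 = 56672.4 J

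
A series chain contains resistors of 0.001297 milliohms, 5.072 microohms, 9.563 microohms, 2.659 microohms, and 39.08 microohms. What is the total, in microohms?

57.671 microohms

In microohms:
  0.001297 milliohms = 0.001297 × 10³ microohms = 1.297
  5.072 microohms → 5.072
  9.563 microohms → 9.563
  2.659 microohms → 2.659
  39.08 microohms → 39.08
Sum: 1.297 + 5.072 + 9.563 + 2.659 + 39.08 = 57.671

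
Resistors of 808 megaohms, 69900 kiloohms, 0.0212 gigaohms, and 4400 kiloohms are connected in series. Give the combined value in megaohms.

In megaohms:
  808 megaohms → 808
  69900 kiloohms = 69900e-3 megaohms = 69.9
  0.0212 gigaohms = 0.0212e3 megaohms = 21.2
  4400 kiloohms = 4400e-3 megaohms = 4.4
Sum: 808 + 69.9 + 21.2 + 4.4 = 903.5

903.5 megaohms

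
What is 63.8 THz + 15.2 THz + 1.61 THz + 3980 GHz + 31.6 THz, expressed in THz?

In THz:
  63.8 THz → 63.8
  15.2 THz → 15.2
  1.61 THz → 1.61
  3980 GHz = 3980 × 10^-3 THz = 3.98
  31.6 THz → 31.6
Sum: 63.8 + 15.2 + 1.61 + 3.98 + 31.6 = 116.19

116.19 THz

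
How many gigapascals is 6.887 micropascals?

0.000000000000006887 gigapascals

micro = 10⁻⁶, giga = 10⁹; factor is 10⁻¹⁵.
6.887 × 10⁻¹⁵ = 0.000000000000006887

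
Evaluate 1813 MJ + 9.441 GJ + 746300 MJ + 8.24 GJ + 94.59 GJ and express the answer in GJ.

In GJ:
  1813 MJ = 1813 × 10⁻³ GJ = 1.813
  9.441 GJ → 9.441
  746300 MJ = 746300 × 10⁻³ GJ = 746.3
  8.24 GJ → 8.24
  94.59 GJ → 94.59
Sum: 1.813 + 9.441 + 746.3 + 8.24 + 94.59 = 860.384

860.384 GJ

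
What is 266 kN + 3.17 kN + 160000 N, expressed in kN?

429.17 kN

In kN:
  266 kN → 266
  3.17 kN → 3.17
  160000 N = 160000 × 10^-3 kN = 160
Sum: 266 + 3.17 + 160 = 429.17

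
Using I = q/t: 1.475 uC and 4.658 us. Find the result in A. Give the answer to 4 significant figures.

0.3167 A

(1.475 × 10^-6) / (4.658 × 10^-6) = 0.31666 A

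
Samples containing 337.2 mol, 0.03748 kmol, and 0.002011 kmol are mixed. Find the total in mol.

376.691 mol

In mol:
  337.2 mol → 337.2
  0.03748 kmol = 0.03748 × 10³ mol = 37.48
  0.002011 kmol = 0.002011 × 10³ mol = 2.011
Sum: 337.2 + 37.48 + 2.011 = 376.691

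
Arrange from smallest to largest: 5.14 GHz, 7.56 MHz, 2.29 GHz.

5.14 GHz = 5140000000 Hz
7.56 MHz = 7560000 Hz
2.29 GHz = 2290000000 Hz

7.56 MHz < 2.29 GHz < 5.14 GHz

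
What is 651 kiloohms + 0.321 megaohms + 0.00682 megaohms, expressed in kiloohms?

In kiloohms:
  651 kiloohms → 651
  0.321 megaohms = 0.321e3 kiloohms = 321
  0.00682 megaohms = 0.00682e3 kiloohms = 6.82
Sum: 651 + 321 + 6.82 = 978.82

978.82 kiloohms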